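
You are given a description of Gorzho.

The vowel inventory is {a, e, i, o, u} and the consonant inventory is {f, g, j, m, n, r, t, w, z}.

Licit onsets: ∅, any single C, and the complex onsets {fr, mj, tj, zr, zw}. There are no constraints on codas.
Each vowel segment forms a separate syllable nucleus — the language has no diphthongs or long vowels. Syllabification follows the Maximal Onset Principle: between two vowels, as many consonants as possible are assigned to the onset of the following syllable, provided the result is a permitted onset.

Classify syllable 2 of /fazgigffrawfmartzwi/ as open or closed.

closed

The vowels are a, i, a, a, i — 5 nuclei, so 5 syllables.
σ1/σ2 boundary: cluster /zg/ — the longest permitted-onset suffix is /g/; onset = /g/, preceding coda = /z/.
σ2/σ3 boundary: /gffr/ splits as /gf/ + /fr/ (/fr/ is the longest suffix that is a licit onset).
σ3/σ4 boundary: /wfm/ splits as /wf/ + /m/ (/m/ is the longest suffix that is a licit onset).
σ4/σ5 boundary: /rtzw/ — longest licit onset from the right is /zw/, leaving /rt/ as coda.
So the parse is faz.gigf.frawf.mart.zwi.
Syllable 2 is /gigf/ with coda /gf/, so it is closed.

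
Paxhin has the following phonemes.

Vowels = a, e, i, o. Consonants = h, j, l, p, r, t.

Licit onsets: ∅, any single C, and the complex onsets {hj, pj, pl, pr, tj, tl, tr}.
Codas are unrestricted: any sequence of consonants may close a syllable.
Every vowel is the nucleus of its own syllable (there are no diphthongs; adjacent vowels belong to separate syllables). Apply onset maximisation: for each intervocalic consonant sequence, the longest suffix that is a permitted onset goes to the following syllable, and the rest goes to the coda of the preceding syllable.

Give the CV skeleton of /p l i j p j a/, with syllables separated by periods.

CCVC.CCV

The vowels are i, a — 2 nuclei, so 2 syllables.
/i…a/ gap (V1→V2): /jpj/; trying suffixes from longest down, /pj/ is the first permitted one, so coda /j/ | onset /pj/.
So the parse is plij.pja.
Mapping each syllable to C/V: /plij/ → CCVC, /pja/ → CCV.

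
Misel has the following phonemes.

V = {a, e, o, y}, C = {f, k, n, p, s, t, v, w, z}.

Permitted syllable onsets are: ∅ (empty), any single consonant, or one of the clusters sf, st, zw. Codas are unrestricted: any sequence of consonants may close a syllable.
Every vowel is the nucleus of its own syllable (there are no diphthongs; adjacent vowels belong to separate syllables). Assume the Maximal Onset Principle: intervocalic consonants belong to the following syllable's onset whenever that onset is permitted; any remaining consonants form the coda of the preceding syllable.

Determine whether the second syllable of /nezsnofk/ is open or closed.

The vowels are e, o — 2 nuclei, so 2 syllables.
Between /e/ (V1) and /o/ (V2): /zsn/ splits as /zs/ + /n/ (/n/ is the longest suffix that is a licit onset).
Result: nezs.nofk.
Syllable 2 is /nofk/ with coda /fk/, so it is closed.

closed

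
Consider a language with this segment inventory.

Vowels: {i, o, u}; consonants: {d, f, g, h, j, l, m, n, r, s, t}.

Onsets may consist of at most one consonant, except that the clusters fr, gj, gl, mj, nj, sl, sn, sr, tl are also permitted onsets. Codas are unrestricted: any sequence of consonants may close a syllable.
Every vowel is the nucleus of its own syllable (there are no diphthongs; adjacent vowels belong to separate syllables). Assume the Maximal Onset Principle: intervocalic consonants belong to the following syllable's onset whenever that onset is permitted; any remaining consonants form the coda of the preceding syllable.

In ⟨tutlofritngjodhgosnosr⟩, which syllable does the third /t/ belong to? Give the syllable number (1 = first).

3

Nuclei (vowels): u, o, i, o, o, o → 6 syllables.
σ1/σ2 boundary: /tl/ — entire cluster is a permitted onset → onset /tl/, coda ∅.
σ2/σ3 boundary: /fr/ is a licit onset in full, so it all attaches to the next syllable.
σ3/σ4 boundary: /tngj/ splits as /tn/ + /gj/ (/gj/ is the longest suffix that is a licit onset).
σ4/σ5 boundary: /dhg/; trying suffixes from longest down, /g/ is the first permitted one, so coda /dh/ | onset /g/.
σ5/σ6 boundary: /sn/ is a licit onset in full, so it all attaches to the next syllable.
Putting it together: tu.tlo.fritn.gjodh.go.snosr.
The third /t/ is in the coda of syllable 3 (/fritn/).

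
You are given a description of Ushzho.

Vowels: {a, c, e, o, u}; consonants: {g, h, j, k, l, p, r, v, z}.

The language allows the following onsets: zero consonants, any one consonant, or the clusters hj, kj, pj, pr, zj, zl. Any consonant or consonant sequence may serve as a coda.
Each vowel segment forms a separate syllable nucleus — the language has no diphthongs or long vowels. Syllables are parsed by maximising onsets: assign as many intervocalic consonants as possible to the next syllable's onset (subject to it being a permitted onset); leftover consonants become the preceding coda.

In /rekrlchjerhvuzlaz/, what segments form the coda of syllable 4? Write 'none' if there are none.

Vowels present: e, c, e, u, a; each is a nucleus, giving 5 syllables.
/e…c/ gap (V1→V2): /krl/; trying suffixes from longest down, /l/ is the first permitted one, so coda /kr/ | onset /l/.
/c…e/ gap (V2→V3): /hj/ — entire cluster is a permitted onset → onset /hj/, coda ∅.
/e…u/ gap (V3→V4): /rhv/; trying suffixes from longest down, /v/ is the first permitted one, so coda /rh/ | onset /v/.
/u…a/ gap (V4→V5): /zl/ — entire cluster is a permitted onset → onset /zl/, coda ∅.
Result: rekr.lc.hjerh.vu.zlaz.
Syllable 4 is /vu/: onset /v/, nucleus /u/, coda ∅.

none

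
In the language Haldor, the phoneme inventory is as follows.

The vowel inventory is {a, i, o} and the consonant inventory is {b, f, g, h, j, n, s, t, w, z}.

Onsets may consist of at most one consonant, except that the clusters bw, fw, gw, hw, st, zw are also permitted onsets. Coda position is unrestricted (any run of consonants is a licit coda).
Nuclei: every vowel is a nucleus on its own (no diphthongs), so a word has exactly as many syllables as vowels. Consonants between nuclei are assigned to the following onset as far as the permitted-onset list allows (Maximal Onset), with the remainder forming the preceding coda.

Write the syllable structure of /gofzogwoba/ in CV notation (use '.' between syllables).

CVC.CV.CCV.CV

The vowels are o, o, o, a — 4 nuclei, so 4 syllables.
Between /o/ (V1) and /o/ (V2): cluster /fz/ — the longest permitted-onset suffix is /z/; onset = /z/, preceding coda = /f/.
Between /o/ (V2) and /o/ (V3): cluster /gw/ — /gw/ is itself a permitted onset, so the whole cluster goes right; preceding coda = ∅.
Between /o/ (V3) and /a/ (V4): /b/ → onset of the next syllable (single consonants are always licit onsets).
So the parse is gof.zo.gwo.ba.
Mapping each syllable to C/V: /gof/ → CVC, /zo/ → CV, /gwo/ → CCV, /ba/ → CV.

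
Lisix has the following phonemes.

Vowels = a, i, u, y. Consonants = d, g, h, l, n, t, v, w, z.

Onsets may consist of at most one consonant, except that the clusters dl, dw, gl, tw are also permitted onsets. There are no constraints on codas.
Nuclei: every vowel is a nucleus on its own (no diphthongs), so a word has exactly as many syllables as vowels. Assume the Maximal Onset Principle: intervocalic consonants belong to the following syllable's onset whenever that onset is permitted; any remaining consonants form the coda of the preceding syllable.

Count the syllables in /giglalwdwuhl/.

3

Vowels present: i, a, u; each is a nucleus, giving 3 syllables.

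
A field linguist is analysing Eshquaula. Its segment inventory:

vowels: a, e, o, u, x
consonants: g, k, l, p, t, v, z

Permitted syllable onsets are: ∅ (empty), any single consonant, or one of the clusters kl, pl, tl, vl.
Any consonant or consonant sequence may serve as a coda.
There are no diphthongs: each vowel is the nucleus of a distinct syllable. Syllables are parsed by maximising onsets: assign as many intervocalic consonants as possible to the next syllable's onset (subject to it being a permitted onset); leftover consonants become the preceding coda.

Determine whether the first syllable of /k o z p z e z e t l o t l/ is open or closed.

closed

Nuclei (vowels): o, e, e, o → 4 syllables.
/o…e/ gap (V1→V2): /zpz/; trying suffixes from longest down, /z/ is the first permitted one, so coda /zp/ | onset /z/.
/e…e/ gap (V2→V3): just /z/ — single C goes to the following onset.
/e…o/ gap (V3→V4): /tl/ is a licit onset in full, so it all attaches to the next syllable.
Syllabification: kozp.ze.ze.tlotl.
Syllable 1 is /kozp/ with coda /zp/, so it is closed.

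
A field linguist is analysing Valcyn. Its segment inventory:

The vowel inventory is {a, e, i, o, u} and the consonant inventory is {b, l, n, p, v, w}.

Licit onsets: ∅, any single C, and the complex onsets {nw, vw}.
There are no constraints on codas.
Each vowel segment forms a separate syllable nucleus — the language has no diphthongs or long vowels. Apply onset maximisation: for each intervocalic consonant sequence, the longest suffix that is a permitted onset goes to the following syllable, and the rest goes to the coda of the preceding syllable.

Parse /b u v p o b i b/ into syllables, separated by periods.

The vowels are u, o, i — 3 nuclei, so 3 syllables.
V1 /u/ – V2 /o/: /vp/ splits as /v/ + /p/ (/p/ is the longest suffix that is a licit onset).
V2 /o/ – V3 /i/: just /b/ — single C goes to the following onset.

buv.po.bib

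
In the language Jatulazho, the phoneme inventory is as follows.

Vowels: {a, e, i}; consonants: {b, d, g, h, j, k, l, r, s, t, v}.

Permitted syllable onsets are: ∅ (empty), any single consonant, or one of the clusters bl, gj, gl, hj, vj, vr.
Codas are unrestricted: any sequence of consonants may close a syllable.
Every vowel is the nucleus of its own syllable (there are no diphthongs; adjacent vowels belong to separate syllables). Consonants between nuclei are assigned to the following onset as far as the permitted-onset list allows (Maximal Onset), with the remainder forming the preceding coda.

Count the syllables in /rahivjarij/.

4

Vowels present: a, i, a, i; each is a nucleus, giving 4 syllables.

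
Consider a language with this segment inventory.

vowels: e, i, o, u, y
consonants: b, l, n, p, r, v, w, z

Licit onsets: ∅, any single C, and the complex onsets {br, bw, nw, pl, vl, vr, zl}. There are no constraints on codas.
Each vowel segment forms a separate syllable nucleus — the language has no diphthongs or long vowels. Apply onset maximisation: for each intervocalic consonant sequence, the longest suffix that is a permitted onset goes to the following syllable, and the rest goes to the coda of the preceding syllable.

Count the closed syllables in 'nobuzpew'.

2

The vowels are o, u, e — 3 nuclei, so 3 syllables.
σ1/σ2 boundary: just /b/ — single C goes to the following onset.
σ2/σ3 boundary: cluster /zp/ — the longest permitted-onset suffix is /p/; onset = /p/, preceding coda = /z/.
Result: no.buz.pew.
Classifying each syllable: /no/ (open), /buz/ (closed), /pew/ (closed).
Closed syllables: 2.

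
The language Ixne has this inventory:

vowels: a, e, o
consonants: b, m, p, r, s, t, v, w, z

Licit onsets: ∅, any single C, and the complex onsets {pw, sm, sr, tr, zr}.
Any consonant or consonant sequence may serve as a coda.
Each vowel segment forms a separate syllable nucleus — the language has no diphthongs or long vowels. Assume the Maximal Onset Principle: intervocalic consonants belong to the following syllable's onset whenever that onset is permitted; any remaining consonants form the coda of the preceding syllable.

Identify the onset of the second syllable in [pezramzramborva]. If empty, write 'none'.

The vowels are e, a, a, o, a — 5 nuclei, so 5 syllables.
V1 /e/ – V2 /a/: /zr/ — entire cluster is a permitted onset → onset /zr/, coda ∅.
V2 /a/ – V3 /a/: /mzr/ — longest licit onset from the right is /zr/, leaving /m/ as coda.
V3 /a/ – V4 /o/: /mb/ splits as /m/ + /b/ (/b/ is the longest suffix that is a licit onset).
V4 /o/ – V5 /a/: /rv/ splits as /r/ + /v/ (/v/ is the longest suffix that is a licit onset).
So the parse is pe.zram.zram.bor.va.
Syllable 2 is /zram/: onset /zr/, nucleus /a/, coda /m/.

zr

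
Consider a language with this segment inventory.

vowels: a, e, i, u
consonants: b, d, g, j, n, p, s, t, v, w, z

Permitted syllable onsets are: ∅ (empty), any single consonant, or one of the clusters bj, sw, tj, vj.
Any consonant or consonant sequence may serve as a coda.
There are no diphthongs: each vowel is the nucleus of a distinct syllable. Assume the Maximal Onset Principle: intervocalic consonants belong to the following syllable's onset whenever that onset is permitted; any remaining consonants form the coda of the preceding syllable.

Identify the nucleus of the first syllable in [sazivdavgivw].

Nuclei (vowels): a, i, a, i → 4 syllables.
The first nucleus (vowel 1 from the left) is /a/.

a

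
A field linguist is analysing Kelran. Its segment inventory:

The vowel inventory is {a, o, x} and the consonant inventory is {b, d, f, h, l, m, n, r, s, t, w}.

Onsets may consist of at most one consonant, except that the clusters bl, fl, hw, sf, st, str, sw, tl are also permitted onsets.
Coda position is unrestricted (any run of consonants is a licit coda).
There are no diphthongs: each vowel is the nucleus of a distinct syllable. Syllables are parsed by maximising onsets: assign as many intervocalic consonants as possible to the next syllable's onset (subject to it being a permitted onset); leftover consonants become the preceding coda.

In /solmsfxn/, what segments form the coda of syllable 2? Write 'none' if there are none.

Nuclei (vowels): o, x → 2 syllables.
/o…x/ gap (V1→V2): /lmsf/ — longest licit onset from the right is /sf/, leaving /lm/ as coda.
Putting it together: solm.sfxn.
Syllable 2 is /sfxn/: onset /sf/, nucleus /x/, coda /n/.

n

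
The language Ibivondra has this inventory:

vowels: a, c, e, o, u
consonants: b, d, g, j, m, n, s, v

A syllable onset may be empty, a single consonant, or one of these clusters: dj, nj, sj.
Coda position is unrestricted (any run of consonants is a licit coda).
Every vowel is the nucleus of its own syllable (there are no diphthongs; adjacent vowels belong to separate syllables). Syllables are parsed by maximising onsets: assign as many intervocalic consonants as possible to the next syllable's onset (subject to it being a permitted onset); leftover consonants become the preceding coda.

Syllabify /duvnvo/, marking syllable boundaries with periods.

duvn.vo

The vowels are u, o — 2 nuclei, so 2 syllables.
σ1/σ2 boundary: /vnv/ splits as /vn/ + /v/ (/v/ is the longest suffix that is a licit onset).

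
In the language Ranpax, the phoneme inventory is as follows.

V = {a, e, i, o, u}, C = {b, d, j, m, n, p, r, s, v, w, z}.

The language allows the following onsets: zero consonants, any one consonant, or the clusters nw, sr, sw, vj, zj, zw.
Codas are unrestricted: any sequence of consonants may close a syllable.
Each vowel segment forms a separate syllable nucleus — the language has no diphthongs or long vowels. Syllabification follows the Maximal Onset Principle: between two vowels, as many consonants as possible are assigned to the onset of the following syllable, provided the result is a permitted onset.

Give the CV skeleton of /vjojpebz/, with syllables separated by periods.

Nuclei (vowels): o, e → 2 syllables.
Between /o/ (V1) and /e/ (V2): cluster /jp/ — the longest permitted-onset suffix is /p/; onset = /p/, preceding coda = /j/.
Result: vjoj.pebz.
Mapping each syllable to C/V: /vjoj/ → CCVC, /pebz/ → CVCC.

CCVC.CVCC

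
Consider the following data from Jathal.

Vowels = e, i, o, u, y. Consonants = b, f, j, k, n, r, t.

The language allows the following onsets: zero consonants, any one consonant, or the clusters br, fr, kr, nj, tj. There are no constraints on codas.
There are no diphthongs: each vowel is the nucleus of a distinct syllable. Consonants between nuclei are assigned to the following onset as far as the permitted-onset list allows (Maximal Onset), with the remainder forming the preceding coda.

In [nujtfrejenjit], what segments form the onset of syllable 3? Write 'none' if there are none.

j

The vowels are u, e, e, i — 4 nuclei, so 4 syllables.
V1 /u/ – V2 /e/: /jtfr/; trying suffixes from longest down, /fr/ is the first permitted one, so coda /jt/ | onset /fr/.
V2 /e/ – V3 /e/: /j/ → onset of the next syllable (single consonants are always licit onsets).
V3 /e/ – V4 /i/: /nj/ is a licit onset in full, so it all attaches to the next syllable.
Putting it together: nujt.fre.je.njit.
Syllable 3 is /je/: onset /j/, nucleus /e/, coda ∅.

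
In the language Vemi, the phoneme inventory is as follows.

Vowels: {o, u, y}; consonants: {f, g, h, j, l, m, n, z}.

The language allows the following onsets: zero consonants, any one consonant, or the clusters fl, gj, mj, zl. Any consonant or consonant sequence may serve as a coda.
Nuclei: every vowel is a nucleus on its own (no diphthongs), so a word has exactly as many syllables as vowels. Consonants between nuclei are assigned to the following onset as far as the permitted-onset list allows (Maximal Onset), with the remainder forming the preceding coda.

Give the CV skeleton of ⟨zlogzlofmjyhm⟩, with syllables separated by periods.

Vowels present: o, o, y; each is a nucleus, giving 3 syllables.
Between /o/ (V1) and /o/ (V2): /gzl/; trying suffixes from longest down, /zl/ is the first permitted one, so coda /g/ | onset /zl/.
Between /o/ (V2) and /y/ (V3): /fmj/ — longest licit onset from the right is /mj/, leaving /f/ as coda.
Putting it together: zlog.zlof.mjyhm.
Mapping each syllable to C/V: /zlog/ → CCVC, /zlof/ → CCVC, /mjyhm/ → CCVCC.

CCVC.CCVC.CCVCC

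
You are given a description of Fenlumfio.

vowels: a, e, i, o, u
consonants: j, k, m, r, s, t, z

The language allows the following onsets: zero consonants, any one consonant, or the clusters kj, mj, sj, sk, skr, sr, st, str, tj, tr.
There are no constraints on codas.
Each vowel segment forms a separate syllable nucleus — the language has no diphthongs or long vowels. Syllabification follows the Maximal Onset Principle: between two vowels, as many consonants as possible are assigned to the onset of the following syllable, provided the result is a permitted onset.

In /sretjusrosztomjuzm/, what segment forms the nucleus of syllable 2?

The vowels are e, u, o, o, u — 5 nuclei, so 5 syllables.
The second nucleus (vowel 2 from the left) is /u/.

u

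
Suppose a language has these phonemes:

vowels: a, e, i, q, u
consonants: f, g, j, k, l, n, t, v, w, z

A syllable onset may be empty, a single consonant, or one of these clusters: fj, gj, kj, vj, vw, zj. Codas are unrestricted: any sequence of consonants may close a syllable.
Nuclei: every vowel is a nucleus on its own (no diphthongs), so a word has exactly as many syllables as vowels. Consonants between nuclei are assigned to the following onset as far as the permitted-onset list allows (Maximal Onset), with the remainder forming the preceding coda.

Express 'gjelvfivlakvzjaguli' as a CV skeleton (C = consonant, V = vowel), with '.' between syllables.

The vowels are e, i, a, a, u, i — 6 nuclei, so 6 syllables.
Between /e/ (V1) and /i/ (V2): /lvf/ — longest licit onset from the right is /f/, leaving /lv/ as coda.
Between /i/ (V2) and /a/ (V3): /vl/ — longest licit onset from the right is /l/, leaving /v/ as coda.
Between /a/ (V3) and /a/ (V4): /kvzj/ splits as /kv/ + /zj/ (/zj/ is the longest suffix that is a licit onset).
Between /a/ (V4) and /u/ (V5): /g/ is a single consonant, so it becomes the next onset.
Between /u/ (V5) and /i/ (V6): just /l/ — single C goes to the following onset.
So the parse is gjelv.fiv.lakv.zja.gu.li.
Mapping each syllable to C/V: /gjelv/ → CCVCC, /fiv/ → CVC, /lakv/ → CVCC, /zja/ → CCV, /gu/ → CV, /li/ → CV.

CCVCC.CVC.CVCC.CCV.CV.CV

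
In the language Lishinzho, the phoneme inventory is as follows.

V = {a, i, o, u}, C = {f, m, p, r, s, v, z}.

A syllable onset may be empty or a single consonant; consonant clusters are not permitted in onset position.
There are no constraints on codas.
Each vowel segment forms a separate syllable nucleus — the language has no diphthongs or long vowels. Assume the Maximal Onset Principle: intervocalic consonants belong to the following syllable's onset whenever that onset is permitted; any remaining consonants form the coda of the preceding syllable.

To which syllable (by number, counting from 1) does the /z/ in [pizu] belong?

2

Vowels present: i, u; each is a nucleus, giving 2 syllables.
V1 /i/ – V2 /u/: /z/ → onset of the next syllable (single consonants are always licit onsets).
Result: pi.zu.
The /z/ is in the onset of syllable 2 (/zu/).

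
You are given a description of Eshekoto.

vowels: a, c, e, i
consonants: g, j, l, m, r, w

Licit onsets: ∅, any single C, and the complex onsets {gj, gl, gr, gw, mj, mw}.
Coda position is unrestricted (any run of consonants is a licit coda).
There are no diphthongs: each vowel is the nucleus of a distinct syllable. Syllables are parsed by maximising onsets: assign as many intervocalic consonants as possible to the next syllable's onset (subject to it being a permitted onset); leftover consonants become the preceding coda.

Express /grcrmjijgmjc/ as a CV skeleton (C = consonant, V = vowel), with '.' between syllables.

CCVC.CCVCC.CCV

The vowels are c, i, c — 3 nuclei, so 3 syllables.
σ1/σ2 boundary: /rmj/; trying suffixes from longest down, /mj/ is the first permitted one, so coda /r/ | onset /mj/.
σ2/σ3 boundary: /jgmj/ — longest licit onset from the right is /mj/, leaving /jg/ as coda.
So the parse is grcr.mjijg.mjc.
Mapping each syllable to C/V: /grcr/ → CCVC, /mjijg/ → CCVCC, /mjc/ → CCV.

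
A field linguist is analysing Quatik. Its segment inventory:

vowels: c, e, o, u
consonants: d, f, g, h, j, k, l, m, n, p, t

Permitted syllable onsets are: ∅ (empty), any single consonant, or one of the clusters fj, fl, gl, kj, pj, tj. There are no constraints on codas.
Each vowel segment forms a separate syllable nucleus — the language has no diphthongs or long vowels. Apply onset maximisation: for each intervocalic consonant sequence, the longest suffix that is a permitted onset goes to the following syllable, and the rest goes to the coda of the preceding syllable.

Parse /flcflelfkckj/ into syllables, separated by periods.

flc.flelf.kckj

Vowels present: c, e, c; each is a nucleus, giving 3 syllables.
Between /c/ (V1) and /e/ (V2): /fl/ is a licit onset in full, so it all attaches to the next syllable.
Between /e/ (V2) and /c/ (V3): /lfk/; trying suffixes from longest down, /k/ is the first permitted one, so coda /lf/ | onset /k/.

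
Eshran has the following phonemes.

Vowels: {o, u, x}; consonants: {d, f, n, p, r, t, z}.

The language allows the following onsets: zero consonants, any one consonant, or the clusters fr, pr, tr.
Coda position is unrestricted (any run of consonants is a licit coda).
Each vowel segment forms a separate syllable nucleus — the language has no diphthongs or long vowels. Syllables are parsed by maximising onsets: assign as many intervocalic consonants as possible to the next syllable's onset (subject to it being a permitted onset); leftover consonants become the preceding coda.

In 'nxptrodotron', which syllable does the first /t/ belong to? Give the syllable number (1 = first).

Nuclei (vowels): x, o, o, o → 4 syllables.
Between /x/ (V1) and /o/ (V2): /ptr/ splits as /p/ + /tr/ (/tr/ is the longest suffix that is a licit onset).
Between /o/ (V2) and /o/ (V3): /d/ → onset of the next syllable (single consonants are always licit onsets).
Between /o/ (V3) and /o/ (V4): /tr/ — entire cluster is a permitted onset → onset /tr/, coda ∅.
Syllabification: nxp.tro.do.tron.
The first /t/ is in the onset of syllable 2 (/tro/).

2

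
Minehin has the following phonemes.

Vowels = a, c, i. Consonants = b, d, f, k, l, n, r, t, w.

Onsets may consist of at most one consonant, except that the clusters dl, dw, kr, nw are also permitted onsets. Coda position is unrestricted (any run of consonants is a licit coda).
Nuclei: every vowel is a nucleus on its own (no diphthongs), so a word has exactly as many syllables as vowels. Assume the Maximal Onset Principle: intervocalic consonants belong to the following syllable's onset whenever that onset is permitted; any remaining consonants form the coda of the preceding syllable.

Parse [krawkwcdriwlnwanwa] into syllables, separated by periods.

krawk.wcd.riwl.nwa.nwa

The vowels are a, c, i, a, a — 5 nuclei, so 5 syllables.
σ1/σ2 boundary: /wkw/ — longest licit onset from the right is /w/, leaving /wk/ as coda.
σ2/σ3 boundary: cluster /dr/ — the longest permitted-onset suffix is /r/; onset = /r/, preceding coda = /d/.
σ3/σ4 boundary: /wlnw/; trying suffixes from longest down, /nw/ is the first permitted one, so coda /wl/ | onset /nw/.
σ4/σ5 boundary: cluster /nw/ — /nw/ is itself a permitted onset, so the whole cluster goes right; preceding coda = ∅.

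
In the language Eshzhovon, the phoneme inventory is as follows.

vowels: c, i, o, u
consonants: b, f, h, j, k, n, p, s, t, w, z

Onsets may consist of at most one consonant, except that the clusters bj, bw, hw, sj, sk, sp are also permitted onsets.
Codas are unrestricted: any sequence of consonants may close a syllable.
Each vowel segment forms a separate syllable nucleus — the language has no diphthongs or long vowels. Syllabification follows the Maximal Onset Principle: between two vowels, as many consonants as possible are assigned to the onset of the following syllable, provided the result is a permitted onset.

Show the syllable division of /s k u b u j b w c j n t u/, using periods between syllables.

sku.buj.bwcjn.tu

Vowels present: u, u, c, u; each is a nucleus, giving 4 syllables.
Between /u/ (V1) and /u/ (V2): just /b/ — single C goes to the following onset.
Between /u/ (V2) and /c/ (V3): /jbw/; trying suffixes from longest down, /bw/ is the first permitted one, so coda /j/ | onset /bw/.
Between /c/ (V3) and /u/ (V4): /jnt/ splits as /jn/ + /t/ (/t/ is the longest suffix that is a licit onset).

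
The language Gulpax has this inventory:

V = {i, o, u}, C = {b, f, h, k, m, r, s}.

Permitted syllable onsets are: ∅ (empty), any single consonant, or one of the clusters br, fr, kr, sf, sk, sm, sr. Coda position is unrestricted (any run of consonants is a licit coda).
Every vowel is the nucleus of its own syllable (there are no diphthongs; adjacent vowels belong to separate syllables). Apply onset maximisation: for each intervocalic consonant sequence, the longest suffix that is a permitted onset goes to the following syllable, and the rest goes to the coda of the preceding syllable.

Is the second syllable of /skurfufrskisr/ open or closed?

Vowels present: u, u, i; each is a nucleus, giving 3 syllables.
Between /u/ (V1) and /u/ (V2): cluster /rf/ — the longest permitted-onset suffix is /f/; onset = /f/, preceding coda = /r/.
Between /u/ (V2) and /i/ (V3): /frsk/; trying suffixes from longest down, /sk/ is the first permitted one, so coda /fr/ | onset /sk/.
Result: skur.fufr.skisr.
Syllable 2 is /fufr/ with coda /fr/, so it is closed.

closed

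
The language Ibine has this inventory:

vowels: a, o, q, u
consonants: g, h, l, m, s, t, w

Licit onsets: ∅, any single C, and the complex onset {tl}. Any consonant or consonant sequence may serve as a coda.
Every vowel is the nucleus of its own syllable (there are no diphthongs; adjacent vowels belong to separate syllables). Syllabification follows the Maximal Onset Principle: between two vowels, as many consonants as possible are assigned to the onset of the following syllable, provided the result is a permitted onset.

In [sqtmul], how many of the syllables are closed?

Nuclei (vowels): q, u → 2 syllables.
σ1/σ2 boundary: /tm/ splits as /t/ + /m/ (/m/ is the longest suffix that is a licit onset).
Result: sqt.mul.
Classifying each syllable: /sqt/ (closed), /mul/ (closed).
Closed syllables: 2.

2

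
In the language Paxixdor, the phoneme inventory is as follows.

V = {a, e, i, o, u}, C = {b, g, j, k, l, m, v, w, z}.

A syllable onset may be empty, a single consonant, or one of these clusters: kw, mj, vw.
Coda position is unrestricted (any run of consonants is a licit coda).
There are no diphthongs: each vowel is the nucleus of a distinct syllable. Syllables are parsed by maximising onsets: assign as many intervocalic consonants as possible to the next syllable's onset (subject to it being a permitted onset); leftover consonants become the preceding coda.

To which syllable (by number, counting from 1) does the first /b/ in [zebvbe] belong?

1

Vowels present: e, e; each is a nucleus, giving 2 syllables.
/e…e/ gap (V1→V2): /bvb/; trying suffixes from longest down, /b/ is the first permitted one, so coda /bv/ | onset /b/.
Syllabification: zebv.be.
The first /b/ is in the coda of syllable 1 (/zebv/).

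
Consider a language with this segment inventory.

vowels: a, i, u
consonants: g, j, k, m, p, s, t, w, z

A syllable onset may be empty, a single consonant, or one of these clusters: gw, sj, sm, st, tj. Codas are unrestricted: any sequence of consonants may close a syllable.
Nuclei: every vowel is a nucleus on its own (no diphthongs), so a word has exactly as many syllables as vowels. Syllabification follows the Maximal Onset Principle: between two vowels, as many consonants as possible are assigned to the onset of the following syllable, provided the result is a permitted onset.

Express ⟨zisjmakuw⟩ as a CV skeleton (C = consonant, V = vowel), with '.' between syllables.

The vowels are i, a, u — 3 nuclei, so 3 syllables.
V1 /i/ – V2 /a/: /sjm/ — longest licit onset from the right is /m/, leaving /sj/ as coda.
V2 /a/ – V3 /u/: /k/ is a single consonant, so it becomes the next onset.
Syllabification: zisj.ma.kuw.
Mapping each syllable to C/V: /zisj/ → CVCC, /ma/ → CV, /kuw/ → CVC.

CVCC.CV.CVC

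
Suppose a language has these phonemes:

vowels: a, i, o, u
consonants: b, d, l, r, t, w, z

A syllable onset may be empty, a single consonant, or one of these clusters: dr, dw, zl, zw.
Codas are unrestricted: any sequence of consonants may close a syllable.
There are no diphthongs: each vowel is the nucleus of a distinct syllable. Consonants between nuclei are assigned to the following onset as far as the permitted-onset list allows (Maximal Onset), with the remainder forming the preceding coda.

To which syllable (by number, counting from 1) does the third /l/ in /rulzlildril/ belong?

Vowels present: u, i, i; each is a nucleus, giving 3 syllables.
V1 /u/ – V2 /i/: /lzl/ — longest licit onset from the right is /zl/, leaving /l/ as coda.
V2 /i/ – V3 /i/: cluster /ldr/ — the longest permitted-onset suffix is /dr/; onset = /dr/, preceding coda = /l/.
Syllabification: rul.zlil.dril.
The third /l/ is in the coda of syllable 2 (/zlil/).

2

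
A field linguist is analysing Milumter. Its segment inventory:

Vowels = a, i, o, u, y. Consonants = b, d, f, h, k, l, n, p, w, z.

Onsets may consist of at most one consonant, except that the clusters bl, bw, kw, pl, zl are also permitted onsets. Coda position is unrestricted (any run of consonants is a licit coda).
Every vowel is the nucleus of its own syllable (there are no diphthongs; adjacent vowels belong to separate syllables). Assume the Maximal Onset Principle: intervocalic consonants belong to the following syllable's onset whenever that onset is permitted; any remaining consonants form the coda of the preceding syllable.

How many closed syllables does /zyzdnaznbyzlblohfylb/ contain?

Nuclei (vowels): y, a, y, o, y → 5 syllables.
/y…a/ gap (V1→V2): cluster /zdn/ — the longest permitted-onset suffix is /n/; onset = /n/, preceding coda = /zd/.
/a…y/ gap (V2→V3): /znb/ splits as /zn/ + /b/ (/b/ is the longest suffix that is a licit onset).
/y…o/ gap (V3→V4): /zlbl/ — longest licit onset from the right is /bl/, leaving /zl/ as coda.
/o…y/ gap (V4→V5): /hf/ splits as /h/ + /f/ (/f/ is the longest suffix that is a licit onset).
Syllabification: zyzd.nazn.byzl.bloh.fylb.
Classifying each syllable: /zyzd/ (closed), /nazn/ (closed), /byzl/ (closed), /bloh/ (closed), /fylb/ (closed).
Closed syllables: 5.

5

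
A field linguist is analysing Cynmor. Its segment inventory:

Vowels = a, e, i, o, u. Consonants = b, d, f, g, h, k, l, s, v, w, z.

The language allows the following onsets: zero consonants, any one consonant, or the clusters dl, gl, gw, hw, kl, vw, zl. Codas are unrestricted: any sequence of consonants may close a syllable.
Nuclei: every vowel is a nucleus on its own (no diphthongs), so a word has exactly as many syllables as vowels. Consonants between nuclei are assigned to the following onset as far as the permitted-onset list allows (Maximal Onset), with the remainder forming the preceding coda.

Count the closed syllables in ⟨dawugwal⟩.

1

Nuclei (vowels): a, u, a → 3 syllables.
Between /a/ (V1) and /u/ (V2): /w/ → onset of the next syllable (single consonants are always licit onsets).
Between /u/ (V2) and /a/ (V3): cluster /gw/ — /gw/ is itself a permitted onset, so the whole cluster goes right; preceding coda = ∅.
Putting it together: da.wu.gwal.
Classifying each syllable: /da/ (open), /wu/ (open), /gwal/ (closed).
Closed syllables: 1.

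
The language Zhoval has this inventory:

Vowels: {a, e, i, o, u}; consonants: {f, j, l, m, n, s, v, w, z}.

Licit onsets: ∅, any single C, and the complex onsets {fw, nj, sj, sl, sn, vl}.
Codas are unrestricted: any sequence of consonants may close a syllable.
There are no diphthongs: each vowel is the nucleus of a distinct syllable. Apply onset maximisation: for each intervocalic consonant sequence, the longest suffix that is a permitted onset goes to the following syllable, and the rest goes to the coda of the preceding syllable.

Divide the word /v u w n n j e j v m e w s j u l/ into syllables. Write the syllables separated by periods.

Vowels present: u, e, e, u; each is a nucleus, giving 4 syllables.
V1 /u/ – V2 /e/: /wnnj/ — longest licit onset from the right is /nj/, leaving /wn/ as coda.
V2 /e/ – V3 /e/: /jvm/ splits as /jv/ + /m/ (/m/ is the longest suffix that is a licit onset).
V3 /e/ – V4 /u/: /wsj/ splits as /w/ + /sj/ (/sj/ is the longest suffix that is a licit onset).

vuwn.njejv.mew.sjul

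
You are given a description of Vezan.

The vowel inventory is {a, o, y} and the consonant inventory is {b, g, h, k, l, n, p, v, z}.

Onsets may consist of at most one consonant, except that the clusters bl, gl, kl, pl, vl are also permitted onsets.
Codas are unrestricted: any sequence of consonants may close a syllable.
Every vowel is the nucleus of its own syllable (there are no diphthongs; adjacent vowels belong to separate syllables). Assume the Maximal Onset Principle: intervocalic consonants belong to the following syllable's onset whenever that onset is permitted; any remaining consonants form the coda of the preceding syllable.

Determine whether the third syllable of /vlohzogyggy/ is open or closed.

closed

Vowels present: o, o, y, y; each is a nucleus, giving 4 syllables.
/o…o/ gap (V1→V2): /hz/ — longest licit onset from the right is /z/, leaving /h/ as coda.
/o…y/ gap (V2→V3): just /g/ — single C goes to the following onset.
/y…y/ gap (V3→V4): /gg/; trying suffixes from longest down, /g/ is the first permitted one, so coda /g/ | onset /g/.
So the parse is vloh.zo.gyg.gy.
Syllable 3 is /gyg/ with coda /g/, so it is closed.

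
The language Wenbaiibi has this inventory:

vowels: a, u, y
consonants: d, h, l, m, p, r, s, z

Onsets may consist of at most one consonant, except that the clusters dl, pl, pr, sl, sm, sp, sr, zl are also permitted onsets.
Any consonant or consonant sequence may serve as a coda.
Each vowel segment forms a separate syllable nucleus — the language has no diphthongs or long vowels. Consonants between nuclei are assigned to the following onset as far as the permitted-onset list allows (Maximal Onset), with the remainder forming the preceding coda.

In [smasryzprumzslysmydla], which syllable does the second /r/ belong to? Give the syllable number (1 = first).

3

Vowels present: a, y, u, y, y, a; each is a nucleus, giving 6 syllables.
Between /a/ (V1) and /y/ (V2): /sr/ is a licit onset in full, so it all attaches to the next syllable.
Between /y/ (V2) and /u/ (V3): /zpr/ splits as /z/ + /pr/ (/pr/ is the longest suffix that is a licit onset).
Between /u/ (V3) and /y/ (V4): /mzsl/; trying suffixes from longest down, /sl/ is the first permitted one, so coda /mz/ | onset /sl/.
Between /y/ (V4) and /y/ (V5): /sm/ is a licit onset in full, so it all attaches to the next syllable.
Between /y/ (V5) and /a/ (V6): /dl/ — entire cluster is a permitted onset → onset /dl/, coda ∅.
So the parse is sma.sryz.prumz.sly.smy.dla.
The second /r/ is in the onset of syllable 3 (/prumz/).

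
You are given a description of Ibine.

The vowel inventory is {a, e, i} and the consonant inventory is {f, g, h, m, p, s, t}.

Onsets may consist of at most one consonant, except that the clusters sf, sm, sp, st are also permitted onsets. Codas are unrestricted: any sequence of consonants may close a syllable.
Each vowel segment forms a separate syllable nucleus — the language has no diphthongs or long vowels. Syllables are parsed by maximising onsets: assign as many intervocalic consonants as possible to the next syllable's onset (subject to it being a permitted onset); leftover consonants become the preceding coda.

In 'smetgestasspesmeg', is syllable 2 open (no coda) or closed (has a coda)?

The vowels are e, e, a, e, e — 5 nuclei, so 5 syllables.
σ1/σ2 boundary: /tg/; trying suffixes from longest down, /g/ is the first permitted one, so coda /t/ | onset /g/.
σ2/σ3 boundary: /st/ — entire cluster is a permitted onset → onset /st/, coda ∅.
σ3/σ4 boundary: cluster /ssp/ — the longest permitted-onset suffix is /sp/; onset = /sp/, preceding coda = /s/.
σ4/σ5 boundary: /sm/ is a licit onset in full, so it all attaches to the next syllable.
Syllabification: smet.ge.stas.spe.smeg.
Syllable 2 is /ge/; it ends in its nucleus with no coda, so it is open.

open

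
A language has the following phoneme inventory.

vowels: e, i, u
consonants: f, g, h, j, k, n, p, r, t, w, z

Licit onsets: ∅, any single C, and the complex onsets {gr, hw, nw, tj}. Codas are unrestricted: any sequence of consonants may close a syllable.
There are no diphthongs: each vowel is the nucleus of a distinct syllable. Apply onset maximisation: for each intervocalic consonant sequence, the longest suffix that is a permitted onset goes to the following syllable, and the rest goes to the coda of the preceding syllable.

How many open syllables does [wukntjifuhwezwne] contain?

The vowels are u, i, u, e, e — 5 nuclei, so 5 syllables.
σ1/σ2 boundary: /kntj/ — longest licit onset from the right is /tj/, leaving /kn/ as coda.
σ2/σ3 boundary: just /f/ — single C goes to the following onset.
σ3/σ4 boundary: /hw/ is a licit onset in full, so it all attaches to the next syllable.
σ4/σ5 boundary: /zwn/ splits as /zw/ + /n/ (/n/ is the longest suffix that is a licit onset).
So the parse is wukn.tji.fu.hwezw.ne.
Classifying each syllable: /wukn/ (closed), /tji/ (open), /fu/ (open), /hwezw/ (closed), /ne/ (open).
Open syllables: 3.

3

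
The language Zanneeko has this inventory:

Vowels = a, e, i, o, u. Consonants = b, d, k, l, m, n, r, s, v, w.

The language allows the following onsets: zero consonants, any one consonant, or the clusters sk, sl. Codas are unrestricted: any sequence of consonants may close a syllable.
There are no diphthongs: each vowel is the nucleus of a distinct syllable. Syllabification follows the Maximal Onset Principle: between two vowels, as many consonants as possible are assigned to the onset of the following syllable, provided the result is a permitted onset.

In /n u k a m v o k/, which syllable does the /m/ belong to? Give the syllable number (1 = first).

The vowels are u, a, o — 3 nuclei, so 3 syllables.
V1 /u/ – V2 /a/: just /k/ — single C goes to the following onset.
V2 /a/ – V3 /o/: cluster /mv/ — the longest permitted-onset suffix is /v/; onset = /v/, preceding coda = /m/.
Putting it together: nu.kam.vok.
The /m/ is in the coda of syllable 2 (/kam/).

2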